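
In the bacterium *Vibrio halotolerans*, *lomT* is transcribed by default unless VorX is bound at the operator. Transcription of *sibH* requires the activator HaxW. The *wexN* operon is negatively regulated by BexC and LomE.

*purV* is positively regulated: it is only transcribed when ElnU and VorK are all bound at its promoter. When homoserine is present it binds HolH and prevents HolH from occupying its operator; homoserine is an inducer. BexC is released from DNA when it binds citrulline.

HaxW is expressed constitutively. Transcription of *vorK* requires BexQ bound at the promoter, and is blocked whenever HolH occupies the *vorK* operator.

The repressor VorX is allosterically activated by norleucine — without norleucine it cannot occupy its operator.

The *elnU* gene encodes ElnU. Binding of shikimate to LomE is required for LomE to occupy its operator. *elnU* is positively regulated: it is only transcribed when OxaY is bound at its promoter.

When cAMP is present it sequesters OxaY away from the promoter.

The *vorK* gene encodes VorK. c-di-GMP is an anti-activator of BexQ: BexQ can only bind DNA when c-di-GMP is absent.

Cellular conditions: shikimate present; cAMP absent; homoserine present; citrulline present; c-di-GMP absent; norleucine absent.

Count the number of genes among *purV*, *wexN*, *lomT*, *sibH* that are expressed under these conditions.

3

cAMP is absent, so OxaY is active.
No repressor is bound and OxaY is active, so *elnU* is transcribed.
So ElnU is produced and active.
c-di-GMP is absent, so BexQ is active.
Homoserine is present, so HolH is inactive.
No repressor is bound and BexQ is active, so *vorK* is transcribed.
So VorK is produced and active.
No repressor is bound and ElnU and VorK are active, so *purV* is transcribed.
→ *purV* is ON.
Citrulline is present, so BexC is inactive.
Shikimate is present, so LomE is active.
With repressor LomE bound, *wexN* is not transcribed.
→ *wexN* is OFF.
Norleucine is absent, so VorX is inactive.
With no repressor bound, *lomT* is transcribed.
→ *lomT* is ON.
HaxW is produced constitutively and is active.
No repressor is bound and HaxW is active, so *sibH* is transcribed.
→ *sibH* is ON.
3 of the 4 genes are transcribed.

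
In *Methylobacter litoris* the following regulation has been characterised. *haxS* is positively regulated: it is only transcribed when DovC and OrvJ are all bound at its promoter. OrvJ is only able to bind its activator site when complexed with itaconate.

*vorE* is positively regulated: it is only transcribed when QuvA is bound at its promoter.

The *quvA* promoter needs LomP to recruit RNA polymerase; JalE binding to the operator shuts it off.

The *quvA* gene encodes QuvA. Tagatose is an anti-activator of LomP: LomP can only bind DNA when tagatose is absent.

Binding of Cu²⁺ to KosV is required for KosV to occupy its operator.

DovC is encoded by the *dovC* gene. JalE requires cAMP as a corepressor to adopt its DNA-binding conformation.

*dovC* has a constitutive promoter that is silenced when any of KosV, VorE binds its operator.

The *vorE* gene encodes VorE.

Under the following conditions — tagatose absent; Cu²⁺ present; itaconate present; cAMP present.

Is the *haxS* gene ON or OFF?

Cu²⁺ is present, so KosV is active.
cAMP is present, so JalE is active.
Tagatose is absent, so LomP is active.
With repressor JalE bound, *quvA* is not transcribed.
So QuvA is not produced.
Required activator QuvA is absent, so *vorE* is not transcribed.
So VorE is not produced.
With repressor KosV bound, *dovC* is not transcribed.
So DovC is not produced.
Itaconate is present, so OrvJ is active.
Required activator DovC is absent, so *haxS* is not transcribed.

OFF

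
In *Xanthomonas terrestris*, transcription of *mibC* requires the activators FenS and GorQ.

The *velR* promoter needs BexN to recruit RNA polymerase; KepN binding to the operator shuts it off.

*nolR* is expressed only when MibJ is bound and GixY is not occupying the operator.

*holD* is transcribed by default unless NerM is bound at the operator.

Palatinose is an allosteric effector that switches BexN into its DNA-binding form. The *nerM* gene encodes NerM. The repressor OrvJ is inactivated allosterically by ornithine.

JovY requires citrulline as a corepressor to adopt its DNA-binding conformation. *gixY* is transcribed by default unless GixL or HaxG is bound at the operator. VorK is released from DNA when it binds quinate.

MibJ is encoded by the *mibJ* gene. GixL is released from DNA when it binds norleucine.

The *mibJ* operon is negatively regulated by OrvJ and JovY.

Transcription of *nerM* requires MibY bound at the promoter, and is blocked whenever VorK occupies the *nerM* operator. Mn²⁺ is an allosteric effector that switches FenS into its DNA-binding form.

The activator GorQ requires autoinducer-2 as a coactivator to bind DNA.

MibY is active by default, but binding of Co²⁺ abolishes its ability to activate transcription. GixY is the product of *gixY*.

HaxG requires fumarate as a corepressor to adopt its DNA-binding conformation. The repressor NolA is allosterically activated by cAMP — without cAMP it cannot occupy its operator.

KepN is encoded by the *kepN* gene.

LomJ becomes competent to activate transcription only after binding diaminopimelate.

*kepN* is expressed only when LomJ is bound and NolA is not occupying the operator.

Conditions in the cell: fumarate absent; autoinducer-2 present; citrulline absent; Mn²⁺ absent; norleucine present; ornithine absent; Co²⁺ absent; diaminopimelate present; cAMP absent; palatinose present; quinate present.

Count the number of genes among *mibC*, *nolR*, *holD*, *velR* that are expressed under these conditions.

Mn²⁺ is absent, so FenS is inactive.
Autoinducer-2 is present, so GorQ is active.
Required activator FenS is absent, so *mibC* is not transcribed.
→ *mibC* is OFF.
Norleucine is present, so GixL is inactive.
Fumarate is absent, so HaxG is inactive.
With no repressor bound, *gixY* is transcribed.
So GixY is produced and active.
Ornithine is absent, so OrvJ is active.
Citrulline is absent, so JovY is inactive.
With repressor OrvJ bound, *mibJ* is not transcribed.
So MibJ is not produced.
With repressor GixY bound, *nolR* is not transcribed.
→ *nolR* is OFF.
Quinate is present, so VorK is inactive.
Co²⁺ is absent, so MibY is active.
No repressor is bound and MibY is active, so *nerM* is transcribed.
So NerM is produced and active.
With repressor NerM bound, *holD* is not transcribed.
→ *holD* is OFF.
Palatinose is present, so BexN is active.
Diaminopimelate is present, so LomJ is active.
cAMP is absent, so NolA is inactive.
No repressor is bound and LomJ is active, so *kepN* is transcribed.
So KepN is produced and active.
With repressor KepN bound, *velR* is not transcribed.
→ *velR* is OFF.
0 of the 4 genes are transcribed.

0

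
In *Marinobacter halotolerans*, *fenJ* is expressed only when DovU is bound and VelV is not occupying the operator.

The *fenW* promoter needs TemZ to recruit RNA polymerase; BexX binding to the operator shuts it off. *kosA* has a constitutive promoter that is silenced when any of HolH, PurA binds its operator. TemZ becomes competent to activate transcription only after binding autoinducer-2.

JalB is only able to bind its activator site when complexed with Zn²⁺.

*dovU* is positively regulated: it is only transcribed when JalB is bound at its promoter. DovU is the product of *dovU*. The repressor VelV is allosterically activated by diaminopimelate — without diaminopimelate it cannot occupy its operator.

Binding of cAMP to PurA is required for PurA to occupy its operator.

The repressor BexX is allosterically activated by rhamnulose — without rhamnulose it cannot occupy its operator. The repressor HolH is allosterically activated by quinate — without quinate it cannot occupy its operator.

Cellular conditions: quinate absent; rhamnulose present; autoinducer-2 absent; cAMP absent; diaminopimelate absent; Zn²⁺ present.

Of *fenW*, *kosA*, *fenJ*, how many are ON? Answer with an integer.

2

Rhamnulose is present, so BexX is active.
Autoinducer-2 is absent, so TemZ is inactive.
With repressor BexX bound, *fenW* is not transcribed.
→ *fenW* is OFF.
Quinate is absent, so HolH is inactive.
cAMP is absent, so PurA is inactive.
With no repressor bound, *kosA* is transcribed.
→ *kosA* is ON.
Diaminopimelate is absent, so VelV is inactive.
Zn²⁺ is present, so JalB is active.
No repressor is bound and JalB is active, so *dovU* is transcribed.
So DovU is produced and active.
No repressor is bound and DovU is active, so *fenJ* is transcribed.
→ *fenJ* is ON.
2 of the 3 genes are transcribed.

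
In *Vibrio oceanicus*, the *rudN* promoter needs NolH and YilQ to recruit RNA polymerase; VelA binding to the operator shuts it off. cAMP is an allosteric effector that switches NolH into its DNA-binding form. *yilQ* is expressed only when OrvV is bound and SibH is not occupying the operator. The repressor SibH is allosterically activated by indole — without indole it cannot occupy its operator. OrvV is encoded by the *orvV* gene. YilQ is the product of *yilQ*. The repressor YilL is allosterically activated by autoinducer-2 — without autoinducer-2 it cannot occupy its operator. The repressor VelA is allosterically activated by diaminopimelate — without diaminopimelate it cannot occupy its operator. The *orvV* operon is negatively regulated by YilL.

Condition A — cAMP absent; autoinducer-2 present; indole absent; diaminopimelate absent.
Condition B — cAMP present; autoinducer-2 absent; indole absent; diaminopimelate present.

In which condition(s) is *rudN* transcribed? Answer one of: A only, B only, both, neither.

neither

Condition A:
cAMP is absent, so NolH is inactive.
Autoinducer-2 is present, so YilL is active.
With repressor YilL bound, *orvV* is not transcribed.
So OrvV is not produced.
Indole is absent, so SibH is inactive.
Required activator OrvV is absent, so *yilQ* is not transcribed.
So YilQ is not produced.
Diaminopimelate is absent, so VelA is inactive.
Required activator NolH is absent, so *rudN* is not transcribed.
→ *rudN* is OFF in A.
Condition B:
cAMP is present, so NolH is active.
Autoinducer-2 is absent, so YilL is inactive.
With no repressor bound, *orvV* is transcribed.
So OrvV is produced and active.
Indole is absent, so SibH is inactive.
No repressor is bound and OrvV is active, so *yilQ* is transcribed.
So YilQ is produced and active.
Diaminopimelate is present, so VelA is active.
With repressor VelA bound, *rudN* is not transcribed.
→ *rudN* is OFF in B.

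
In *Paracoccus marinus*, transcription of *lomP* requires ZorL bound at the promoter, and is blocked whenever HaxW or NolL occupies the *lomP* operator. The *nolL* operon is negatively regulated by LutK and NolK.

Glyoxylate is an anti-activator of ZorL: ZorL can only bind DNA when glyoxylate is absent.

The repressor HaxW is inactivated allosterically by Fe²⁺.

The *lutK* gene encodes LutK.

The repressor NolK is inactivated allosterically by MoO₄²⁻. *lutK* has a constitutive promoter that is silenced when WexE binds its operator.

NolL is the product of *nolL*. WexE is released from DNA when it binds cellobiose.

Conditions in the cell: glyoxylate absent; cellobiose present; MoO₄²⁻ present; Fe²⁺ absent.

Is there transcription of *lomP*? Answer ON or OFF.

OFF

Fe²⁺ is absent, so HaxW is active.
Cellobiose is present, so WexE is inactive.
With no repressor bound, *lutK* is transcribed.
So LutK is produced and active.
MoO₄²⁻ is present, so NolK is inactive.
With repressor LutK bound, *nolL* is not transcribed.
So NolL is not produced.
Glyoxylate is absent, so ZorL is active.
With repressor HaxW bound, *lomP* is not transcribed.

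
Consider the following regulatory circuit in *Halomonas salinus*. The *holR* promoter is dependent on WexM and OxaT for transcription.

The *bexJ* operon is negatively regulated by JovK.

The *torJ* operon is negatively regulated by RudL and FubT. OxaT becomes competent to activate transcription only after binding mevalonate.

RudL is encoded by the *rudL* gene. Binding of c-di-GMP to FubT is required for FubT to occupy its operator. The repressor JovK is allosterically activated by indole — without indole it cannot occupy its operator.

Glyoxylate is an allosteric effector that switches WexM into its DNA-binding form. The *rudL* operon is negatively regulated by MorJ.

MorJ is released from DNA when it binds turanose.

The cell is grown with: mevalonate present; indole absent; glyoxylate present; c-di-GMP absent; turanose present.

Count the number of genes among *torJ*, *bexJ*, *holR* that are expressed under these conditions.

2

Turanose is present, so MorJ is inactive.
With no repressor bound, *rudL* is transcribed.
So RudL is produced and active.
c-di-GMP is absent, so FubT is inactive.
With repressor RudL bound, *torJ* is not transcribed.
→ *torJ* is OFF.
Indole is absent, so JovK is inactive.
With no repressor bound, *bexJ* is transcribed.
→ *bexJ* is ON.
Glyoxylate is present, so WexM is active.
Mevalonate is present, so OxaT is active.
No repressor is bound and WexM and OxaT are active, so *holR* is transcribed.
→ *holR* is ON.
2 of the 3 genes are transcribed.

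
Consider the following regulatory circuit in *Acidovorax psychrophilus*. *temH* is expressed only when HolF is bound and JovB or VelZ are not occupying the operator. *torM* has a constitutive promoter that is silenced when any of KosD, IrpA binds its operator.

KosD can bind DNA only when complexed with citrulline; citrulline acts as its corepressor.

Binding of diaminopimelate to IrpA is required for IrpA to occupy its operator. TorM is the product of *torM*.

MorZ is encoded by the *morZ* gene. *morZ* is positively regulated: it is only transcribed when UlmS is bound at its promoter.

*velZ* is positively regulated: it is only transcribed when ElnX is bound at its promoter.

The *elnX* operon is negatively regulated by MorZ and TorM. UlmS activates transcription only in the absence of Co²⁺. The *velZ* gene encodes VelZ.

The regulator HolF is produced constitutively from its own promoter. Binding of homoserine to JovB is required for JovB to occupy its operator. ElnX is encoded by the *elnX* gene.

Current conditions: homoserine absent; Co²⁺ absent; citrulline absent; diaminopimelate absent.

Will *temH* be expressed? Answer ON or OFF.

ON

Homoserine is absent, so JovB is inactive.
Co²⁺ is absent, so UlmS is active.
No repressor is bound and UlmS is active, so *morZ* is transcribed.
So MorZ is produced and active.
Citrulline is absent, so KosD is inactive.
Diaminopimelate is absent, so IrpA is inactive.
With no repressor bound, *torM* is transcribed.
So TorM is produced and active.
With repressor MorZ bound, *elnX* is not transcribed.
So ElnX is not produced.
Required activator ElnX is absent, so *velZ* is not transcribed.
So VelZ is not produced.
HolF is produced constitutively and is active.
No repressor is bound and HolF is active, so *temH* is transcribed.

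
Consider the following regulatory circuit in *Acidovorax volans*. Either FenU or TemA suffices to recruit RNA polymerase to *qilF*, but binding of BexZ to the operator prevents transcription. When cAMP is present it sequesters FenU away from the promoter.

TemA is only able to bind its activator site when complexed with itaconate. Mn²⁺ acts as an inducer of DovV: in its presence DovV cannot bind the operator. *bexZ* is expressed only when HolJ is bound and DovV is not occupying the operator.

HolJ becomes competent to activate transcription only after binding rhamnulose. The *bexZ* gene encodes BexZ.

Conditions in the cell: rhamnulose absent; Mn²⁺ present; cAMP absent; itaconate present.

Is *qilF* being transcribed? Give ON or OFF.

cAMP is absent, so FenU is active.
Itaconate is present, so TemA is active.
Rhamnulose is absent, so HolJ is inactive.
Mn²⁺ is present, so DovV is inactive.
Required activator HolJ is absent, so *bexZ* is not transcribed.
So BexZ is not produced.
Activator FenU is present, so *qilF* is transcribed.

ON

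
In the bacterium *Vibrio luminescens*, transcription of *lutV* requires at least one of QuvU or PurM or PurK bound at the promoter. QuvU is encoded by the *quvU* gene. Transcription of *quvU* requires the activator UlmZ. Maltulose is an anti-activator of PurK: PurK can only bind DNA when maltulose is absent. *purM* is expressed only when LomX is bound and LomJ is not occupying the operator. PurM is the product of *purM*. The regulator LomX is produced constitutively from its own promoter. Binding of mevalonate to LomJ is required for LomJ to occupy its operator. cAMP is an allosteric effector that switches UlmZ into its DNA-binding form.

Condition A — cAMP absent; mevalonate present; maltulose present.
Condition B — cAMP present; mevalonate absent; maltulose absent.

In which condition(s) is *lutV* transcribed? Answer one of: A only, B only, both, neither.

B only

Condition A:
cAMP is absent, so UlmZ is inactive.
Required activator UlmZ is absent, so *quvU* is not transcribed.
So QuvU is not produced.
Mevalonate is present, so LomJ is active.
LomX is produced constitutively and is active.
With repressor LomJ bound, *purM* is not transcribed.
So PurM is not produced.
Maltulose is present, so PurK is inactive.
No activator is available at the *lutV* promoter, so *lutV* is not transcribed.
→ *lutV* is OFF in A.
Condition B:
cAMP is present, so UlmZ is active.
No repressor is bound and UlmZ is active, so *quvU* is transcribed.
So QuvU is produced and active.
Mevalonate is absent, so LomJ is inactive.
LomX is produced constitutively and is active.
No repressor is bound and LomX is active, so *purM* is transcribed.
So PurM is produced and active.
Maltulose is absent, so PurK is active.
Activator QuvU is present, so *lutV* is transcribed.
→ *lutV* is ON in B.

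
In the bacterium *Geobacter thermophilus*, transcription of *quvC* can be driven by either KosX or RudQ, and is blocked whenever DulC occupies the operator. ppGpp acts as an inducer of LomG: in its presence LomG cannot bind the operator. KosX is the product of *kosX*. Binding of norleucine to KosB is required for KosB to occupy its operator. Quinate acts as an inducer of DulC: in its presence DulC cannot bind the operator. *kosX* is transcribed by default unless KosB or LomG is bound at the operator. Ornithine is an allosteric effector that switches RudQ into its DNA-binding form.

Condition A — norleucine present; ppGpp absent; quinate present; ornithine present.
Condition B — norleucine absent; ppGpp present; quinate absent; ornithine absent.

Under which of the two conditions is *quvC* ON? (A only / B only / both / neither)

A only

Condition A:
Norleucine is present, so KosB is active.
ppGpp is absent, so LomG is active.
With repressor KosB bound, *kosX* is not transcribed.
So KosX is not produced.
Quinate is present, so DulC is inactive.
Ornithine is present, so RudQ is active.
Activator RudQ is present, so *quvC* is transcribed.
→ *quvC* is ON in A.
Condition B:
Norleucine is absent, so KosB is inactive.
ppGpp is present, so LomG is inactive.
With no repressor bound, *kosX* is transcribed.
So KosX is produced and active.
Quinate is absent, so DulC is active.
Ornithine is absent, so RudQ is inactive.
With repressor DulC bound, *quvC* is not transcribed.
→ *quvC* is OFF in B.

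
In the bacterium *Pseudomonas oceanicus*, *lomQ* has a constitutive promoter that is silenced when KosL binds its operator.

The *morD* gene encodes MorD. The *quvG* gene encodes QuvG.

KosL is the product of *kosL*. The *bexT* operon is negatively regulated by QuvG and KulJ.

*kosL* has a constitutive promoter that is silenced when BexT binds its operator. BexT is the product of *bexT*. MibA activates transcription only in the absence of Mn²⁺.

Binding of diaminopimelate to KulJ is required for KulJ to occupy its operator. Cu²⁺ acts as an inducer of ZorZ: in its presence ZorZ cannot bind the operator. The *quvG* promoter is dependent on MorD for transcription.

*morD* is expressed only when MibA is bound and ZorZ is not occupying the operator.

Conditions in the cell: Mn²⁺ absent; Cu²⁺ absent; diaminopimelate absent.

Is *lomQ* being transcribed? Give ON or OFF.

ON

Cu²⁺ is absent, so ZorZ is active.
Mn²⁺ is absent, so MibA is active.
With repressor ZorZ bound, *morD* is not transcribed.
So MorD is not produced.
Required activator MorD is absent, so *quvG* is not transcribed.
So QuvG is not produced.
Diaminopimelate is absent, so KulJ is inactive.
With no repressor bound, *bexT* is transcribed.
So BexT is produced and active.
With repressor BexT bound, *kosL* is not transcribed.
So KosL is not produced.
With no repressor bound, *lomQ* is transcribed.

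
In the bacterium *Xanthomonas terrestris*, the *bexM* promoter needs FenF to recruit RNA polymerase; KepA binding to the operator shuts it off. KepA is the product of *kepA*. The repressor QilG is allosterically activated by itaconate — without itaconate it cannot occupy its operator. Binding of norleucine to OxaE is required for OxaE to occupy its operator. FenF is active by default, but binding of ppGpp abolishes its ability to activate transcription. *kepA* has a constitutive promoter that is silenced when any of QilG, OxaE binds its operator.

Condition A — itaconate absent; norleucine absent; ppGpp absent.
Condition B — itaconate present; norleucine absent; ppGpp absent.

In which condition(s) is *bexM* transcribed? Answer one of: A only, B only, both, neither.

Condition A:
Itaconate is absent, so QilG is inactive.
Norleucine is absent, so OxaE is inactive.
With no repressor bound, *kepA* is transcribed.
So KepA is produced and active.
ppGpp is absent, so FenF is active.
With repressor KepA bound, *bexM* is not transcribed.
→ *bexM* is OFF in A.
Condition B:
Itaconate is present, so QilG is active.
Norleucine is absent, so OxaE is inactive.
With repressor QilG bound, *kepA* is not transcribed.
So KepA is not produced.
ppGpp is absent, so FenF is active.
No repressor is bound and FenF is active, so *bexM* is transcribed.
→ *bexM* is ON in B.

B only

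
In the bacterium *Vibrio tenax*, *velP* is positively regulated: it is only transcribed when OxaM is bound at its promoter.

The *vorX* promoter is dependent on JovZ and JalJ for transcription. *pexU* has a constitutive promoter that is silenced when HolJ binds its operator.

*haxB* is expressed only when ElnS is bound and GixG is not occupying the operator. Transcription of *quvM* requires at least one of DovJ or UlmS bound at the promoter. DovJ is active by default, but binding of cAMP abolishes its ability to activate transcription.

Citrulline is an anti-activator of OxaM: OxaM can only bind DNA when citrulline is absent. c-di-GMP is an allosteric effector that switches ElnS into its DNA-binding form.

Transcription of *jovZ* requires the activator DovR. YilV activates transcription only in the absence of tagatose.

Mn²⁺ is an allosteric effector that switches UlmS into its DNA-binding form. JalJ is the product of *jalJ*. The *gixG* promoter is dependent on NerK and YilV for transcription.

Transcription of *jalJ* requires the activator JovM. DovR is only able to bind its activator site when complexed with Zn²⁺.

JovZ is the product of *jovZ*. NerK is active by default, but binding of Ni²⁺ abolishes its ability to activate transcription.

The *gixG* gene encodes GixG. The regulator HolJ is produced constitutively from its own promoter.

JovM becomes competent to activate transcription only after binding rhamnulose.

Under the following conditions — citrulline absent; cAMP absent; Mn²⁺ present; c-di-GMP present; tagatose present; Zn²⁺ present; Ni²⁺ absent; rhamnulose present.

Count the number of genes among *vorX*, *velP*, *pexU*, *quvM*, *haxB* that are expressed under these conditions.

4

Zn²⁺ is present, so DovR is active.
No repressor is bound and DovR is active, so *jovZ* is transcribed.
So JovZ is produced and active.
Rhamnulose is present, so JovM is active.
No repressor is bound and JovM is active, so *jalJ* is transcribed.
So JalJ is produced and active.
No repressor is bound and JovZ and JalJ are active, so *vorX* is transcribed.
→ *vorX* is ON.
Citrulline is absent, so OxaM is active.
No repressor is bound and OxaM is active, so *velP* is transcribed.
→ *velP* is ON.
HolJ is produced constitutively and is active.
With repressor HolJ bound, *pexU* is not transcribed.
→ *pexU* is OFF.
cAMP is absent, so DovJ is active.
Mn²⁺ is present, so UlmS is active.
Activator DovJ is present, so *quvM* is transcribed.
→ *quvM* is ON.
c-di-GMP is present, so ElnS is active.
Ni²⁺ is absent, so NerK is active.
Tagatose is present, so YilV is inactive.
Required activator YilV is absent, so *gixG* is not transcribed.
So GixG is not produced.
No repressor is bound and ElnS is active, so *haxB* is transcribed.
→ *haxB* is ON.
4 of the 5 genes are transcribed.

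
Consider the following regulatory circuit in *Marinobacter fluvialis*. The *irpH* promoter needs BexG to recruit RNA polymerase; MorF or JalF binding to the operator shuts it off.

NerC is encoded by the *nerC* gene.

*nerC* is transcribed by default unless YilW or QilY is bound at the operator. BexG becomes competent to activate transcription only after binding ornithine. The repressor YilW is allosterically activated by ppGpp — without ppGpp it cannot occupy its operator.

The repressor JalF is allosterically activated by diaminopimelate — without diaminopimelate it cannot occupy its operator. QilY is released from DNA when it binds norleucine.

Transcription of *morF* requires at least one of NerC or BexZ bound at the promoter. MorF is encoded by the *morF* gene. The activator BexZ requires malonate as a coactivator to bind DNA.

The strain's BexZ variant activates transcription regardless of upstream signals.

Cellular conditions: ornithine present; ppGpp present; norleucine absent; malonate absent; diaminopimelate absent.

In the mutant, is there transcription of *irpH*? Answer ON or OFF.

Ornithine is present, so BexG is active.
ppGpp is present, so YilW is active.
Norleucine is absent, so QilY is active.
With repressor YilW bound, *nerC* is not transcribed.
So NerC is not produced.
BexZ is constitutively active in this strain.
Activator BexZ is present, so *morF* is transcribed.
So MorF is produced and active.
Diaminopimelate is absent, so JalF is inactive.
With repressor MorF bound, *irpH* is not transcribed.

OFF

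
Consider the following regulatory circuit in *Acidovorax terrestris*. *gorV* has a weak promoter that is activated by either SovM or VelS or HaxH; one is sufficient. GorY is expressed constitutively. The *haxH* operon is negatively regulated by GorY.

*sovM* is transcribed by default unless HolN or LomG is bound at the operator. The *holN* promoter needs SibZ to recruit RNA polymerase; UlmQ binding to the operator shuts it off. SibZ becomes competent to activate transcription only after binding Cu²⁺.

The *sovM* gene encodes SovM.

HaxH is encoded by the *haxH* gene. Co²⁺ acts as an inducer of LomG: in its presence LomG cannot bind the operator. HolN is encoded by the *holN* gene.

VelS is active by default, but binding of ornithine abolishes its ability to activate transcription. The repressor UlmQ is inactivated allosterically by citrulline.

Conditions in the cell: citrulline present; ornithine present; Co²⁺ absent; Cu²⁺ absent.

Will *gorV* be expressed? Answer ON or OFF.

OFF

Cu²⁺ is absent, so SibZ is inactive.
Citrulline is present, so UlmQ is inactive.
Required activator SibZ is absent, so *holN* is not transcribed.
So HolN is not produced.
Co²⁺ is absent, so LomG is active.
With repressor LomG bound, *sovM* is not transcribed.
So SovM is not produced.
Ornithine is present, so VelS is inactive.
GorY is produced constitutively and is active.
With repressor GorY bound, *haxH* is not transcribed.
So HaxH is not produced.
No activator is available at the *gorV* promoter, so *gorV* is not transcribed.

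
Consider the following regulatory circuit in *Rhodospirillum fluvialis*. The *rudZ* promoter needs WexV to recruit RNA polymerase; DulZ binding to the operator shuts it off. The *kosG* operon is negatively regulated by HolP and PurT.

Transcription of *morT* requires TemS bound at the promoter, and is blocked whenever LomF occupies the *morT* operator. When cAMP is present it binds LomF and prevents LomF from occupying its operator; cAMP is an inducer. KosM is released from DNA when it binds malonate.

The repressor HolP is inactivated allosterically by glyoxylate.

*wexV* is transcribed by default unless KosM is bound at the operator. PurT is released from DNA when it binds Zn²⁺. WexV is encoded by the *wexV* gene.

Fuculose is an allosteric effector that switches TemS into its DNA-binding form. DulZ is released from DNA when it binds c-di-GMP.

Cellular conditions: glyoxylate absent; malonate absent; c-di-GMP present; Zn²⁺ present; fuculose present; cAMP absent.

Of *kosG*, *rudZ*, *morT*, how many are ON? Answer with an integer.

Glyoxylate is absent, so HolP is active.
Zn²⁺ is present, so PurT is inactive.
With repressor HolP bound, *kosG* is not transcribed.
→ *kosG* is OFF.
Malonate is absent, so KosM is active.
With repressor KosM bound, *wexV* is not transcribed.
So WexV is not produced.
c-di-GMP is present, so DulZ is inactive.
Required activator WexV is absent, so *rudZ* is not transcribed.
→ *rudZ* is OFF.
cAMP is absent, so LomF is active.
Fuculose is present, so TemS is active.
With repressor LomF bound, *morT* is not transcribed.
→ *morT* is OFF.
0 of the 3 genes are transcribed.

0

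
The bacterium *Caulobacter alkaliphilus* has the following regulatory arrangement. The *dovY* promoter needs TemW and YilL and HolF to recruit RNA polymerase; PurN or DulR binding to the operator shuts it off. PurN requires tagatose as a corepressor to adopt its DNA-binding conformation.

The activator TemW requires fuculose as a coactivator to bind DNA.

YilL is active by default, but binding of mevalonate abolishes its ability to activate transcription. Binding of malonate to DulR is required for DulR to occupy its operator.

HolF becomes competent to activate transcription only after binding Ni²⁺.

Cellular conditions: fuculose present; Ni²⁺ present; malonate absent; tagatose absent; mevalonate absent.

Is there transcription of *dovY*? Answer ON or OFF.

ON

Tagatose is absent, so PurN is inactive.
Malonate is absent, so DulR is inactive.
Fuculose is present, so TemW is active.
Mevalonate is absent, so YilL is active.
Ni²⁺ is present, so HolF is active.
No repressor is bound and TemW and YilL and HolF are active, so *dovY* is transcribed.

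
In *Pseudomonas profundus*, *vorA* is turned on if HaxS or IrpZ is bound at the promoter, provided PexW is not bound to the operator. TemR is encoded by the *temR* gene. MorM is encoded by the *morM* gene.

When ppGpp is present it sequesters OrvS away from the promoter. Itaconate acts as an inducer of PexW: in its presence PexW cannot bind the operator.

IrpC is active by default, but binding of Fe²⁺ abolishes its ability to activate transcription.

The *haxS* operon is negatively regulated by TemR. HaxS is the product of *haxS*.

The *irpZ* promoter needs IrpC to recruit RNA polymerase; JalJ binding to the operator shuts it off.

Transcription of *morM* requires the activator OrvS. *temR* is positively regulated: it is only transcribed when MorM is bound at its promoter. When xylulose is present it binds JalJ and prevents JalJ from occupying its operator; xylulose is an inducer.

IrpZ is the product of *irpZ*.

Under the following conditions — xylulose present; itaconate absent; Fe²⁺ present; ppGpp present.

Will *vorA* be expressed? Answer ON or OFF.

OFF

ppGpp is present, so OrvS is inactive.
Required activator OrvS is absent, so *morM* is not transcribed.
So MorM is not produced.
Required activator MorM is absent, so *temR* is not transcribed.
So TemR is not produced.
With no repressor bound, *haxS* is transcribed.
So HaxS is produced and active.
Itaconate is absent, so PexW is active.
Fe²⁺ is present, so IrpC is inactive.
Xylulose is present, so JalJ is inactive.
Required activator IrpC is absent, so *irpZ* is not transcribed.
So IrpZ is not produced.
With repressor PexW bound, *vorA* is not transcribed.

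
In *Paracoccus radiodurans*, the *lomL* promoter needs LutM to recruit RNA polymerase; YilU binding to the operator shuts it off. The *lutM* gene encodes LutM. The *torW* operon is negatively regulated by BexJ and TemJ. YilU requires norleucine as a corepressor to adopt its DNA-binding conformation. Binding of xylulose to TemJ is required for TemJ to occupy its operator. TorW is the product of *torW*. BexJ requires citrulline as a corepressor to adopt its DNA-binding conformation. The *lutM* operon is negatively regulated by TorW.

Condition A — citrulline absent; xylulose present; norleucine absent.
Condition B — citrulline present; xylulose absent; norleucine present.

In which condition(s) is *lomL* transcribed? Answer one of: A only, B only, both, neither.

Condition A:
Citrulline is absent, so BexJ is inactive.
Xylulose is present, so TemJ is active.
With repressor TemJ bound, *torW* is not transcribed.
So TorW is not produced.
With no repressor bound, *lutM* is transcribed.
So LutM is produced and active.
Norleucine is absent, so YilU is inactive.
No repressor is bound and LutM is active, so *lomL* is transcribed.
→ *lomL* is ON in A.
Condition B:
Citrulline is present, so BexJ is active.
Xylulose is absent, so TemJ is inactive.
With repressor BexJ bound, *torW* is not transcribed.
So TorW is not produced.
With no repressor bound, *lutM* is transcribed.
So LutM is produced and active.
Norleucine is present, so YilU is active.
With repressor YilU bound, *lomL* is not transcribed.
→ *lomL* is OFF in B.

A only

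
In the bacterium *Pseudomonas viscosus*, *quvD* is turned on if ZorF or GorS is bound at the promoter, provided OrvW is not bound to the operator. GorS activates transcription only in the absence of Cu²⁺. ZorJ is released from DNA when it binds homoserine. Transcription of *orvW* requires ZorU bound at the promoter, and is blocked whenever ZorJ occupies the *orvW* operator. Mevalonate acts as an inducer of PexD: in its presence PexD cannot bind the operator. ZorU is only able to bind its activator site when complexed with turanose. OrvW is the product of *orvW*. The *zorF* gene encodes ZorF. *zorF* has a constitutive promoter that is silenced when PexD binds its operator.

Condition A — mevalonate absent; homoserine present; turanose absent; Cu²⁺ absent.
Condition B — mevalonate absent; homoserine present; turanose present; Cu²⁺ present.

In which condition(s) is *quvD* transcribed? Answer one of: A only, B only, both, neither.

A only

Condition A:
Mevalonate is absent, so PexD is active.
With repressor PexD bound, *zorF* is not transcribed.
So ZorF is not produced.
Homoserine is present, so ZorJ is inactive.
Turanose is absent, so ZorU is inactive.
Required activator ZorU is absent, so *orvW* is not transcribed.
So OrvW is not produced.
Cu²⁺ is absent, so GorS is active.
Activator GorS is present, so *quvD* is transcribed.
→ *quvD* is ON in A.
Condition B:
Mevalonate is absent, so PexD is active.
With repressor PexD bound, *zorF* is not transcribed.
So ZorF is not produced.
Homoserine is present, so ZorJ is inactive.
Turanose is present, so ZorU is active.
No repressor is bound and ZorU is active, so *orvW* is transcribed.
So OrvW is produced and active.
Cu²⁺ is present, so GorS is inactive.
With repressor OrvW bound, *quvD* is not transcribed.
→ *quvD* is OFF in B.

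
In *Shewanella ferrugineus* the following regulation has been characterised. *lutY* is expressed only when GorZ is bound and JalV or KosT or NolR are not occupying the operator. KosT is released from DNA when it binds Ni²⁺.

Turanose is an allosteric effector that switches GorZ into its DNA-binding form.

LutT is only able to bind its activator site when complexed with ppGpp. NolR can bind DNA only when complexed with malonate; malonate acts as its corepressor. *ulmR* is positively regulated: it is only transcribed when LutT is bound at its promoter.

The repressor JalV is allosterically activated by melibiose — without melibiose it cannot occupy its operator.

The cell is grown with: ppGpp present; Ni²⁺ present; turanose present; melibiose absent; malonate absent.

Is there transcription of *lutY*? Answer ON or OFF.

ON

Turanose is present, so GorZ is active.
Melibiose is absent, so JalV is inactive.
Ni²⁺ is present, so KosT is inactive.
Malonate is absent, so NolR is inactive.
No repressor is bound and GorZ is active, so *lutY* is transcribed.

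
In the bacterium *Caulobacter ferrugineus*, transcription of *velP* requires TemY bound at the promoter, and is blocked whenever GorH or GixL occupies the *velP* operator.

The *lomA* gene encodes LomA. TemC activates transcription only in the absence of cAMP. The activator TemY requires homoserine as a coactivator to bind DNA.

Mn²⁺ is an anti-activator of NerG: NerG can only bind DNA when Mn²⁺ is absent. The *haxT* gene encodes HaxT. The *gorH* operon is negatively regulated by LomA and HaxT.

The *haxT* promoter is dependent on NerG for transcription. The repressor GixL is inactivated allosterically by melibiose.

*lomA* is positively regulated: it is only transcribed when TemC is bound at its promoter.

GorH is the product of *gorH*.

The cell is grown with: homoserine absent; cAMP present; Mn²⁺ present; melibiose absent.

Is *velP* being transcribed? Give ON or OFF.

Homoserine is absent, so TemY is inactive.
cAMP is present, so TemC is inactive.
Required activator TemC is absent, so *lomA* is not transcribed.
So LomA is not produced.
Mn²⁺ is present, so NerG is inactive.
Required activator NerG is absent, so *haxT* is not transcribed.
So HaxT is not produced.
With no repressor bound, *gorH* is transcribed.
So GorH is produced and active.
Melibiose is absent, so GixL is active.
With repressor GorH bound, *velP* is not transcribed.

OFF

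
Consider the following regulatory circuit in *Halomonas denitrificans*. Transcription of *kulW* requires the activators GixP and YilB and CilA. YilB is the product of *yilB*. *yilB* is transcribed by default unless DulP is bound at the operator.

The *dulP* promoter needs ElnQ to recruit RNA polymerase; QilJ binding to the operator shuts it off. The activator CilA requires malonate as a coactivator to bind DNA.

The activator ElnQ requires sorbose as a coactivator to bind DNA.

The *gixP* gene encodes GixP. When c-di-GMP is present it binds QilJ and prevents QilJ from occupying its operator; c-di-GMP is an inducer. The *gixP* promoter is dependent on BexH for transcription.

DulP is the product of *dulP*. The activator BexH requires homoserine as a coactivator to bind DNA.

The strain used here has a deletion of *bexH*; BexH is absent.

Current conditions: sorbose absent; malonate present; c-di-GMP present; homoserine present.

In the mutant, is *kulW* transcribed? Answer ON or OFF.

OFF

BexH is non-functional in this strain, so it has no effect.
Required activator BexH is absent, so *gixP* is not transcribed.
So GixP is not produced.
Sorbose is absent, so ElnQ is inactive.
c-di-GMP is present, so QilJ is inactive.
Required activator ElnQ is absent, so *dulP* is not transcribed.
So DulP is not produced.
With no repressor bound, *yilB* is transcribed.
So YilB is produced and active.
Malonate is present, so CilA is active.
Required activator GixP is absent, so *kulW* is not transcribed.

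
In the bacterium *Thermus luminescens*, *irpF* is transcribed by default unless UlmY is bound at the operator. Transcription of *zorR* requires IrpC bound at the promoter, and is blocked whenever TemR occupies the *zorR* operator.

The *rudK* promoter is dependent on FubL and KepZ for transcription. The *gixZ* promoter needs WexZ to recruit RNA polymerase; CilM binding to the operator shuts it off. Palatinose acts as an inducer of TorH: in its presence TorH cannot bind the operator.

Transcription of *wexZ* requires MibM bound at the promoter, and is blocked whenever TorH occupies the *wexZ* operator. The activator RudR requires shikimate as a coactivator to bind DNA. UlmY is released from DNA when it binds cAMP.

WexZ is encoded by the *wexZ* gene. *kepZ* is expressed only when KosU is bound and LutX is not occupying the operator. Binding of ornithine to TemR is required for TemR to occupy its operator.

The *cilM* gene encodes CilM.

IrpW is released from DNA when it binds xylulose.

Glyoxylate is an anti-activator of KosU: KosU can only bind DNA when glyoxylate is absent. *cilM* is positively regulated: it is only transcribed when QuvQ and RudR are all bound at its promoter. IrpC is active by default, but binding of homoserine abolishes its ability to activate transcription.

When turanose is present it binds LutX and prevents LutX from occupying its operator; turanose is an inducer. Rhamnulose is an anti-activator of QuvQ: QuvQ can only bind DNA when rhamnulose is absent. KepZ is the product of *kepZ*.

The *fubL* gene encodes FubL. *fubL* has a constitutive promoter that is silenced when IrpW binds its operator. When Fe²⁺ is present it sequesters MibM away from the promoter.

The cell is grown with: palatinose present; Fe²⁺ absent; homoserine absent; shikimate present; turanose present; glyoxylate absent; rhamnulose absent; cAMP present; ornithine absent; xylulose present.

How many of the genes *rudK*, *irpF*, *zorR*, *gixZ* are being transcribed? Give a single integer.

Xylulose is present, so IrpW is inactive.
With no repressor bound, *fubL* is transcribed.
So FubL is produced and active.
Turanose is present, so LutX is inactive.
Glyoxylate is absent, so KosU is active.
No repressor is bound and KosU is active, so *kepZ* is transcribed.
So KepZ is produced and active.
No repressor is bound and FubL and KepZ are active, so *rudK* is transcribed.
→ *rudK* is ON.
cAMP is present, so UlmY is inactive.
With no repressor bound, *irpF* is transcribed.
→ *irpF* is ON.
Ornithine is absent, so TemR is inactive.
Homoserine is absent, so IrpC is active.
No repressor is bound and IrpC is active, so *zorR* is transcribed.
→ *zorR* is ON.
Rhamnulose is absent, so QuvQ is active.
Shikimate is present, so RudR is active.
No repressor is bound and QuvQ and RudR are active, so *cilM* is transcribed.
So CilM is produced and active.
Fe²⁺ is absent, so MibM is active.
Palatinose is present, so TorH is inactive.
No repressor is bound and MibM is active, so *wexZ* is transcribed.
So WexZ is produced and active.
With repressor CilM bound, *gixZ* is not transcribed.
→ *gixZ* is OFF.
3 of the 4 genes are transcribed.

3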